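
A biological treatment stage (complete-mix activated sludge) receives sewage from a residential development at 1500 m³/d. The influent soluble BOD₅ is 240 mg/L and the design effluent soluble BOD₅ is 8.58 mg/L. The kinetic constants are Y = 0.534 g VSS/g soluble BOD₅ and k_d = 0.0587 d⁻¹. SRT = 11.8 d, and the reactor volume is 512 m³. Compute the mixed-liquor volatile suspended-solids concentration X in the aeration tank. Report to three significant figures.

X = Y·Q·ΔS·θ_c / [V·(1 + k_d θ_c)] = 0.534 × 1500 × (240 − 8.58) × 11.8 / [512 × (1 + 0.0587 × 11.8)] = 2524 mg/L.

X ≈ 2520 mg/L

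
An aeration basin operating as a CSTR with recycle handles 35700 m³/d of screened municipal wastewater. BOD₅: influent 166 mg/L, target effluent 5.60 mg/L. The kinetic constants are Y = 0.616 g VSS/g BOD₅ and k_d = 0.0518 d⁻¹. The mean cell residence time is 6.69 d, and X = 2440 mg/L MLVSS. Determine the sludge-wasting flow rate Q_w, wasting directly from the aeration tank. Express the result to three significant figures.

Q_w ≈ 1070 m³/d

Rearranging the biomass balance for a CMAS with decay, V = Y·Q·ΔS·θ_c / [X·(1+k_d θ_c)] = 0.616 × 35700 × (166 − 5.60) × 6.69 / [2440 × (1 + 0.0518 × 6.69)] = 2.36×10^7 / 3286 = 7182 m³.
With mixed-liquor wasting, θ_c = V/Q_w, so Q_w = V/θ_c = 7182/6.69 = 1074 m³/d.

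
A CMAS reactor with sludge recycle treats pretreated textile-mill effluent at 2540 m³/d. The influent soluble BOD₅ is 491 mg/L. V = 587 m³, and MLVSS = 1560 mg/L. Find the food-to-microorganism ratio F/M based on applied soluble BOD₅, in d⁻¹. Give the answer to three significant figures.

F/M ≈ 1.36 d⁻¹

Food-to-microorganism ratio F/M = Q S₀ / (V X) = 2540 × 491 / (587.0 × 1560) = 1.362 d⁻¹.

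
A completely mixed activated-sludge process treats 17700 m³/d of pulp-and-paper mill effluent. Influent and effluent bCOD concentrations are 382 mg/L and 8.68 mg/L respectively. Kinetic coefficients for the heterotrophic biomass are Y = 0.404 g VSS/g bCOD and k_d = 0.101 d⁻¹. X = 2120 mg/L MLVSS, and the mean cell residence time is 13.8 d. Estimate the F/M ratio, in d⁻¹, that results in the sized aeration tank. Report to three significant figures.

Steady-state biomass mass balance: V·X·(1 + k_d·θ_c) = Y·Q·(S₀ − S)·θ_c, so V = 0.404 × 17700 × (382 − 8.68) × 13.8 / [2120 × (1 + 0.101 × 13.8)] = 3.68×10^7 / 5075 = 7259 m³.
Food-to-microorganism ratio F/M = Q S₀ / (V X) = 17700 × 382 / (7259 × 2120) = 0.4393 d⁻¹.

F/M ≈ 0.439 d⁻¹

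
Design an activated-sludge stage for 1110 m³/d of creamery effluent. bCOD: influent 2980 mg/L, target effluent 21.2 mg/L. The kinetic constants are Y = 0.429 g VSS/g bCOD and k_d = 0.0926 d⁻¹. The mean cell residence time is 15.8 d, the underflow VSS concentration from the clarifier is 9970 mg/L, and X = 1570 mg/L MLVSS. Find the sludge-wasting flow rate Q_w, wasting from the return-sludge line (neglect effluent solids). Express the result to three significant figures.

Q_w ≈ 57.4 m³/d

Rearranging the biomass balance for a CMAS with decay, V = Y·Q·ΔS·θ_c / [X·(1+k_d θ_c)] = 0.429 × 1110 × (2980 − 21.2) × 15.8 / [1570 × (1 + 0.0926 × 15.8)] = 2.23×10^7 / 3867 = 5757 m³.
Q_w = (V·X)/(θ_c X_r) = 5757 × 1570 / (15.8 × 9970) = 57.37 m³/d.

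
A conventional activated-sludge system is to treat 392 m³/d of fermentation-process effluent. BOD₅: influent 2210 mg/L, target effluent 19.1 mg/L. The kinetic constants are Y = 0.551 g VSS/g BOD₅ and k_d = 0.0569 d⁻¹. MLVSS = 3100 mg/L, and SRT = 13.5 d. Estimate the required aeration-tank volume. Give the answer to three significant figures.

Steady-state biomass mass balance: V·X·(1 + k_d·θ_c) = Y·Q·(S₀ − S)·θ_c, so V = 0.551 × 392 × (2210 − 19.1) × 13.5 / [3100 × (1 + 0.0569 × 13.5)] = 6.39×10^6 / 5481 = 1166 m³.

V ≈ 1170 m³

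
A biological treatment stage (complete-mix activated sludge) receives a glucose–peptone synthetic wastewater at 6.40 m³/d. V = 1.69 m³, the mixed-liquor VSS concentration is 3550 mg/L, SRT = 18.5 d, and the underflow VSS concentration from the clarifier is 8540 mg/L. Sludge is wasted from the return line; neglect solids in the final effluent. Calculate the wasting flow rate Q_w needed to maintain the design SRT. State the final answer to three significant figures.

Q_w ≈ 0.0380 m³/d

θ_c = V·X/(Q_w·X_r) when wasting from the recycle, so Q_w = V·X/(θ_c·X_r) = 1.690 × 3550 / (18.5 × 8540) = 0.03797 m³/d.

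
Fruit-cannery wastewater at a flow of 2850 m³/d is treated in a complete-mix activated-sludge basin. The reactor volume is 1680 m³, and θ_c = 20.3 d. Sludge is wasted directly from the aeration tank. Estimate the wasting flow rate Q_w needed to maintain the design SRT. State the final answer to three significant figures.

For wasting at MLVSS concentration, Q_w = V/θ_c = 1680/20.3 = 82.76 m³/d.

Q_w ≈ 82.8 m³/d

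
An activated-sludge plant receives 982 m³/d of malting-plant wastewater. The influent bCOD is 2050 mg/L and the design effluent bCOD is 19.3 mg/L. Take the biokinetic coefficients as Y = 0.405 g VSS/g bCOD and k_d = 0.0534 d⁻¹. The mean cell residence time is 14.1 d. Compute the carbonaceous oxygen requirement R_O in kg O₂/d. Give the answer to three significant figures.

R_O ≈ 1340 kg O₂/d

Observed yield with endogenous decay: Y_obs = Y / (1 + k_d·θ_c) = 0.405 / (1 + 0.0534 × 14.1) = 0.405 / 1.753 = 0.2310 g VSS/g bCOD.
ΔS = 2050 − 19.3 = 2031 mg/L, so the substrate removal rate is 982 × 2031/1000 = 1994 kg bCOD/d.
Net sludge production P_X = 0.2310 × 1994 = 460.7 kg VSS/d.
R_O = Q·(S₀ − S) − 1.42·P_X = 1994 − 1.42 × 460.7 = 1340 kg O₂/d.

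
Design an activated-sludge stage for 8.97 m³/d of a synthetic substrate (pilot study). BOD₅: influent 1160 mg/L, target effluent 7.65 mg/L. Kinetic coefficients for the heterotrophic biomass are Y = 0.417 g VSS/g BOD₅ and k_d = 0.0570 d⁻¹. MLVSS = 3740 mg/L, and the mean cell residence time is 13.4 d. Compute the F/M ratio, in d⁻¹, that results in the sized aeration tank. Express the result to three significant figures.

F/M ≈ 0.318 d⁻¹

Rearranging the biomass balance for a CMAS with decay, V = Y·Q·ΔS·θ_c / [X·(1+k_d θ_c)] = 0.417 × 8.97 × (1160 − 7.65) × 13.4 / [3740 × (1 + 0.0570 × 13.4)] = 5.78×10^4 / 6597 = 8.756 m³.
Food-to-microorganism ratio F/M = Q S₀ / (V X) = 8.97 × 1160 / (8.756 × 3740) = 0.3177 d⁻¹.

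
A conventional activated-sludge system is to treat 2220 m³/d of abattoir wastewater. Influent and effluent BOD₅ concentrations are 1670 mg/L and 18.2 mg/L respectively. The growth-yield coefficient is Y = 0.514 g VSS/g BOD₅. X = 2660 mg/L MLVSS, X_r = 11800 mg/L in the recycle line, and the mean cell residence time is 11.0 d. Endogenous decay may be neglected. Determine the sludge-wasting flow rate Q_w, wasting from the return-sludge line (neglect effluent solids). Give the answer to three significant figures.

Biomass mass balance (decay neglected): V·X = Y·Q·(S₀ − S)·θ_c, so V = 0.514 × 2220 × (1670 − 18.2) × 11.0 / 2660 = 7794 m³.
Wasting from the return line (neglecting effluent solids): Q_w = V·X / (θ_c·X_r) = 7794 × 2660 / (11.0 × 11800) = 159.7 m³/d.

Q_w ≈ 160 m³/d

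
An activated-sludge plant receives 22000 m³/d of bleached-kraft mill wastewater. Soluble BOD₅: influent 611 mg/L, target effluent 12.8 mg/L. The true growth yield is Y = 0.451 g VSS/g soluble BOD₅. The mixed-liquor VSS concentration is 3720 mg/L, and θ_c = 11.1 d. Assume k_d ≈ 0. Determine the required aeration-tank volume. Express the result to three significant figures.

V·X = Y·Q·ΔS·θ_c gives V = 0.451 × 22000 × (611 − 12.8) × 11.1 / 3720 = 17710 m³.

V ≈ 17700 m³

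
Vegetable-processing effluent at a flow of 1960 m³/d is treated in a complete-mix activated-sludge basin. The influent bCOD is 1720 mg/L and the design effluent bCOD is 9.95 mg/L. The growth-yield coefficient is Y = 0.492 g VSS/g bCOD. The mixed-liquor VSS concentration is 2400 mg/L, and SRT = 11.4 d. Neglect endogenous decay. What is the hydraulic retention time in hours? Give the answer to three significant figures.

τ ≈ 95.9 h

V·X = Y·Q·ΔS·θ_c gives V = 0.492 × 1960 × (1720 − 9.95) × 11.4 / 2400 = 7833 m³.
τ = V/Q = 7833/1960 = 3.996 d, or 95.91 h.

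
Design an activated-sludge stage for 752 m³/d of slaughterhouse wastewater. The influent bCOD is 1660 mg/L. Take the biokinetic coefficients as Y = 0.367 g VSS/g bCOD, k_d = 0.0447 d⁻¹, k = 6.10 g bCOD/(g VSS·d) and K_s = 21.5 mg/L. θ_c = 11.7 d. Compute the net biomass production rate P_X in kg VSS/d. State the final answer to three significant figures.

For a completely mixed reactor with recycle the Lawrence–McCarty relation gives S = K_s·(1 + k_d·θ_c) / [θ_c·(Y·k − k_d) − 1] = 21.5 × (1 + 0.0447 × 11.7) / [11.7 × (0.367 × 6.10 − 0.0447) − 1] = 32.74 / 24.67 = 1.327 mg/L.
Observed yield with endogenous decay: Y_obs = Y / (1 + k_d·θ_c) = 0.367 / (1 + 0.0447 × 11.7) = 0.367 / 1.523 = 0.2410 g VSS/g bCOD.
Q·(S₀ − S) = 752 × (1660 − 1.33) × 10⁻³ = 1247 kg/d removed.
So the net sludge growth is P_X = 0.2410 × 1247 = 300.6 kg VSS/d.

P_X ≈ 301 kg VSS/d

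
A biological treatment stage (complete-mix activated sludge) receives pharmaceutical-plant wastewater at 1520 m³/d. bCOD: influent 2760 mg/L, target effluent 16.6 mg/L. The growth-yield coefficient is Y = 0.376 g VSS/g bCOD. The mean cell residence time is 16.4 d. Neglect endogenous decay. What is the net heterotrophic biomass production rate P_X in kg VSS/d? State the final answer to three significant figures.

P_X ≈ 1570 kg VSS/d

With endogenous decay neglected, the observed yield equals the true yield: Y_obs = Y = 0.376 g VSS/g bCOD.
ΔS = 2760 − 16.6 = 2743 mg/L, so the substrate removal rate is 1520 × 2743/1000 = 4170 kg bCOD/d.
So the net sludge growth is P_X = 0.3760 × 4170 = 1568 kg VSS/d.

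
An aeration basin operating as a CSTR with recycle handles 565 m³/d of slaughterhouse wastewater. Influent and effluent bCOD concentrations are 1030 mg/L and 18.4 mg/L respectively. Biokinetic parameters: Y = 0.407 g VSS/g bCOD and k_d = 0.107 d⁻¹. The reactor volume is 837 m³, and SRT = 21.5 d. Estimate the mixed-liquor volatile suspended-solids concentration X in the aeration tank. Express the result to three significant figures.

Solving the biomass balance for X: X = Y Q (S₀−S) θ_c / [V (1+k_d θ_c)] = 0.407 × 565 × (1030 − 18.4) × 21.5 / [837 × (1 + 0.107 × 21.5)] = 1810 mg/L.

X ≈ 1810 mg/L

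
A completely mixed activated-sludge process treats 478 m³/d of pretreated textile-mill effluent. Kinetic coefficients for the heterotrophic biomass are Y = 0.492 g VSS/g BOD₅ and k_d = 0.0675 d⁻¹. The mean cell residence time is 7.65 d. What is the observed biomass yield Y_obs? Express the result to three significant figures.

Y_obs ≈ 0.324 g VSS/g BOD₅

Correct the yield for decay: Y_obs = Y/(1 + k_d θ_c) = 0.492 / (1 + 0.0675 × 7.65) = 0.492 / 1.516 = 0.3245.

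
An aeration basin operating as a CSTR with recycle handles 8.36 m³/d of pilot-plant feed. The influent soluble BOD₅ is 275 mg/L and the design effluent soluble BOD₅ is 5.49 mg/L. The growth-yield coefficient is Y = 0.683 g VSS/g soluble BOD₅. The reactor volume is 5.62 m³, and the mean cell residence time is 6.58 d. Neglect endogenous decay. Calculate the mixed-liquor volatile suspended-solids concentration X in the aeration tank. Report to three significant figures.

X ≈ 1800 mg/L

X = Y·Q·ΔS·θ_c / V = 0.683 × 8.36 × (275 − 5.49) × 6.58 / 5.62 = 1802 mg/L.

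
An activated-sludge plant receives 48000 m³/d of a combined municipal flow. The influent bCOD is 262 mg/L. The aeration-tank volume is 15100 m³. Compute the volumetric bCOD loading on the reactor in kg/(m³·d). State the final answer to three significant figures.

Volumetric loading L_v = Q·S₀ / V = 48000 × 262 g/m³ / 15100 m³ = 832.8 g/(m³·d) = 0.8328 kg bCOD/(m³·d).

L_v ≈ 0.833 kg bCOD/(m³·d)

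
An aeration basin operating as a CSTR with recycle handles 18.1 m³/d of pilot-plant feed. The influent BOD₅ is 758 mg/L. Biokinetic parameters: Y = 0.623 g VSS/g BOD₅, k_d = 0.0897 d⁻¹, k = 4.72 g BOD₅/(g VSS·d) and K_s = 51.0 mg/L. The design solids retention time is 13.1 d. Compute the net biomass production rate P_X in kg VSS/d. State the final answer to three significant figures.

Effluent substrate depends only on kinetics and SRT: S = K_s(1 + k_d θ_c) / [θ_c(Yk − k_d) − 1] = 51.0 × (1 + 0.0897 × 13.1) / [13.1 × (0.623 × 4.72 − 0.0897) − 1] = 110.9 / 36.35 = 3.052 mg/L.
Y_obs = Y / (1 + k_d θ_c) = 0.623 / (1 + 0.0897 × 13.1) = 0.623 / 2.175 = 0.2864.
Mass of BOD₅ removed per day: Q(S₀ − S) = 18.1 × 755.0 g/m³ = 13.66 kg/d.
P_X = Y_obs · Q(S₀ − S) = 0.2864 × 13.66 = 3.914 kg VSS/d.

P_X ≈ 3.91 kg VSS/d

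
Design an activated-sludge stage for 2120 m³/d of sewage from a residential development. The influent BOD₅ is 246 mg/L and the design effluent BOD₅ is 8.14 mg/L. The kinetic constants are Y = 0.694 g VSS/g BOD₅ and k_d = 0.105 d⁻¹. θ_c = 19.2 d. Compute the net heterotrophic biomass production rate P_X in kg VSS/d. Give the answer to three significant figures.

P_X ≈ 116 kg VSS/d

The observed yield is Y_obs = Y/(1 + k_d·θ_c) = 0.694 / (1 + 0.105 × 19.2) = 0.694 / 3.016 = 0.2301 g VSS per g BOD₅ removed.
Substrate removed = Q·(S₀ − S) = 2120 m³/d × (246 − 8.14) g/m³ = 5.04×10^5 g/d = 504.3 kg/d.
P_X = Y_obs · Q(S₀ − S) = 0.2301 × 504.3 = 116.0 kg VSS/d.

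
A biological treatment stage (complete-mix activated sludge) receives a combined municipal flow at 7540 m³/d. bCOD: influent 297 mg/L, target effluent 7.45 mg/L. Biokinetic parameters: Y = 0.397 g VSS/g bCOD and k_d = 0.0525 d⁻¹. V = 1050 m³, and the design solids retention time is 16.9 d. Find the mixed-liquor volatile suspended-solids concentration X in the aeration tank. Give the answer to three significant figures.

X ≈ 7390 mg/L

From V·X·(1 + k_d·θ_c) = Y·Q·(S₀ − S)·θ_c: X = 0.397 × 7540 × (297 − 7.45) × 16.9 / [1050 × (1 + 0.0525 × 16.9)] = 7392 mg/L.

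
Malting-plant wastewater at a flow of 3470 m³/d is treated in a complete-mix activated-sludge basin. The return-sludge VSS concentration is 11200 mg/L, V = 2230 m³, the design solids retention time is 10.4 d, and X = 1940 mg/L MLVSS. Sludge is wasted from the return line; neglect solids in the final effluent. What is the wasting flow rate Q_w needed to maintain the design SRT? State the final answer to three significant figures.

Q_w ≈ 37.1 m³/d

θ_c = V·X/(Q_w·X_r) when wasting from the recycle, so Q_w = V·X/(θ_c·X_r) = 2230 × 1940 / (10.4 × 11200) = 37.14 m³/d.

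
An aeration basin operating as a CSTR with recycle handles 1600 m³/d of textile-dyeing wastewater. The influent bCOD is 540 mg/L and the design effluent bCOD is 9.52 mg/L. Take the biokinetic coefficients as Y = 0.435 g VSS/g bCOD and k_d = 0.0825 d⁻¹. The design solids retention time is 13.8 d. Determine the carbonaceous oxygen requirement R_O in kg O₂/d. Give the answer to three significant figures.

R_O ≈ 604 kg O₂/d

Observed yield with endogenous decay: Y_obs = Y / (1 + k_d·θ_c) = 0.435 / (1 + 0.0825 × 13.8) = 0.435 / 2.139 = 0.2034 g VSS/g bCOD.
Mass of bCOD removed per day: Q(S₀ − S) = 1600 × 530.5 g/m³ = 848.8 kg/d.
P_X = Y_obs·Q·(S₀ − S) = 0.2034 × 848.8 = 172.7 kg VSS/d.
R_O = Q·ΔS − 1.42 P_X = 848.8 − 245.2 = 603.6 kg O₂/d.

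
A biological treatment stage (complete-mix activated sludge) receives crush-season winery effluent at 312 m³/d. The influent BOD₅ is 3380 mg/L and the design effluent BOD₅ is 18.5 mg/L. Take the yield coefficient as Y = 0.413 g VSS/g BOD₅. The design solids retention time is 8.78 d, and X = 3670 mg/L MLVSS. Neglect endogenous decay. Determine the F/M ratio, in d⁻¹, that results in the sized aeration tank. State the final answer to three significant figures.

V·X = Y·Q·ΔS·θ_c gives V = 0.413 × 312 × (3380 − 18.5) × 8.78 / 3670 = 1036 m³.
F/M = Q·S₀ / (V·X) = 312 × 3380 / (1036 × 3670) = 0.2773 g BOD₅·(g VSS·d)⁻¹.

F/M ≈ 0.277 d⁻¹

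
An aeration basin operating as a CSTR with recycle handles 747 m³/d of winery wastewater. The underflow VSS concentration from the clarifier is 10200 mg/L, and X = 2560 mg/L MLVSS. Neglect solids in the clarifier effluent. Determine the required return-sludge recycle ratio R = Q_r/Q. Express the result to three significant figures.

R ≈ 0.335

Mass balance around the secondary clarifier (neglecting effluent solids): R = X / (X_r − X) = 2560 / (10200 − 2560) = 0.3351.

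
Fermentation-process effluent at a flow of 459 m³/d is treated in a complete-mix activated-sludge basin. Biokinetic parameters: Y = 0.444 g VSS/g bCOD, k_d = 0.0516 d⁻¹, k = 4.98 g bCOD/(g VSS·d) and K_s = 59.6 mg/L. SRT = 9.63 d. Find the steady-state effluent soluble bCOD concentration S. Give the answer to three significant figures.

From the Monod/SRT balance for a CMAS, S = K_s·(1+k_d θ_c)/[θ_c·(Y k − k_d) − 1] = 59.6 × (1 + 0.0516 × 9.63) / [9.63 × (0.444 × 4.98 − 0.0516) − 1] = 89.22 / 19.80 = 4.507 mg/L.

S ≈ 4.51 mg/L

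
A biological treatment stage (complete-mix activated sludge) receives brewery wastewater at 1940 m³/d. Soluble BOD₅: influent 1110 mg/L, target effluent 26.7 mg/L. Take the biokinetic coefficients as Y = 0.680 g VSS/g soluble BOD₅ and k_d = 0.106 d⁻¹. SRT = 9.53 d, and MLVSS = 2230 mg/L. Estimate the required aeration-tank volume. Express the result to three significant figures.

From the SRT design equation V = Y Q (S₀−S) θ_c / [X (1 + k_d θ_c)] = 0.680 × 1940 × (1110 − 26.7) × 9.53 / [2230 × (1 + 0.106 × 9.53)] = 1.36×10^7 / 4483 = 3038 m³.

V ≈ 3040 m³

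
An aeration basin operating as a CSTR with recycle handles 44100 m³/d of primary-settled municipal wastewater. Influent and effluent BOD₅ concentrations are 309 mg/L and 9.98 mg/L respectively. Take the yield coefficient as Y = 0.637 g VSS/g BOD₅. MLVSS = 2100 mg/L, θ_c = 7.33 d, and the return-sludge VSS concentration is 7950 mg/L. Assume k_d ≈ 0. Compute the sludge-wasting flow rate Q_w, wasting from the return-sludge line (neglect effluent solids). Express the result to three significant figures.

V·X = Y·Q·ΔS·θ_c gives V = 0.637 × 44100 × (309 − 9.98) × 7.33 / 2100 = 29320 m³.
Q_w = (V·X)/(θ_c X_r) = 29320 × 2100 / (7.33 × 7950) = 1057 m³/d.

Q_w ≈ 1060 m³/d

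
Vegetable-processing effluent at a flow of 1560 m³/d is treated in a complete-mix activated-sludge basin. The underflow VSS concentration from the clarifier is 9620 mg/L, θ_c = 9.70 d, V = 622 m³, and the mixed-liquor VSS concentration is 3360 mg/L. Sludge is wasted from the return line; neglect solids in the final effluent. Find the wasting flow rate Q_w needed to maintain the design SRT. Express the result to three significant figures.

θ_c = V·X/(Q_w·X_r) when wasting from the recycle, so Q_w = V·X/(θ_c·X_r) = 622.0 × 3360 / (9.70 × 9620) = 22.40 m³/d.

Q_w ≈ 22.4 m³/d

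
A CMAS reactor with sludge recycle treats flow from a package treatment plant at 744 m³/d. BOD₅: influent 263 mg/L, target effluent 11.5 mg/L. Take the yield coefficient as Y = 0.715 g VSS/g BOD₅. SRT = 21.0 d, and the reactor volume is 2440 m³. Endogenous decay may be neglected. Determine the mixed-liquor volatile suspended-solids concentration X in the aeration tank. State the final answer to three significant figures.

X ≈ 1150 mg/L

X = Y·Q·ΔS·θ_c / V = 0.715 × 744 × (263 − 11.5) × 21.0 / 2440 = 1151 mg/L.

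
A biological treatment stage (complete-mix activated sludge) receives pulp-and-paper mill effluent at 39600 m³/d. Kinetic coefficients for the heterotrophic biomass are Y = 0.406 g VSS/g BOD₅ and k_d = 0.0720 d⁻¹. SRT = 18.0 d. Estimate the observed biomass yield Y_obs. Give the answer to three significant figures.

The observed yield is Y_obs = Y/(1 + k_d·θ_c) = 0.406 / (1 + 0.0720 × 18.0) = 0.406 / 2.296 = 0.1768 g VSS per g BOD₅ removed.

Y_obs ≈ 0.177 g VSS/g BOD₅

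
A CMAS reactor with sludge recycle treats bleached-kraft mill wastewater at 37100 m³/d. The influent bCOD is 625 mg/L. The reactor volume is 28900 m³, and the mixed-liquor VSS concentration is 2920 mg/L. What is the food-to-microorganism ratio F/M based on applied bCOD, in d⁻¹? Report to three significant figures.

F/M ≈ 0.275 d⁻¹

Food-to-microorganism ratio F/M = Q S₀ / (V X) = 37100 × 625 / (28900 × 2920) = 0.2748 d⁻¹.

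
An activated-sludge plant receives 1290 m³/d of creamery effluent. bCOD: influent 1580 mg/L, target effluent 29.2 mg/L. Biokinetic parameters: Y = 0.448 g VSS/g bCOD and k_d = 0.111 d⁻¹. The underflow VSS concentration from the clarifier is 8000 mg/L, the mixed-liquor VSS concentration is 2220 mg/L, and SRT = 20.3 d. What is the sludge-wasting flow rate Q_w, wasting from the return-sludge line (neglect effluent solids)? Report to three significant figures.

Rearranging the biomass balance for a CMAS with decay, V = Y·Q·ΔS·θ_c / [X·(1+k_d θ_c)] = 0.448 × 1290 × (1580 − 29.2) × 20.3 / [2220 × (1 + 0.111 × 20.3)] = 1.82×10^7 / 7222 = 2519 m³.
θ_c = V·X/(Q_w·X_r) when wasting from the recycle, so Q_w = V·X/(θ_c·X_r) = 2519 × 2220 / (20.3 × 8000) = 34.44 m³/d.

Q_w ≈ 34.4 m³/d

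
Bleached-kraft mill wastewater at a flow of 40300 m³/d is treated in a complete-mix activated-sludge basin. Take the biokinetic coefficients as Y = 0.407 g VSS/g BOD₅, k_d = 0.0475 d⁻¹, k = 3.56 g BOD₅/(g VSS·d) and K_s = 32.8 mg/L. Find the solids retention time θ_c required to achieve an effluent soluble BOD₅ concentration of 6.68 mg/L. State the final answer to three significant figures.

θ_c ≈ 5.06 d

From 1/θ_c = Y·k·S/(K_s + S) − k_d: Y·k·S/(K_s+S) = 0.407 × 3.56 × 6.68 / (32.8 + 6.68) = 0.2452 d⁻¹.
Then 1/θ_c = μ − k_d = 0.2452 − 0.0475 = 0.1977 d⁻¹, giving θ_c = 5.059 d.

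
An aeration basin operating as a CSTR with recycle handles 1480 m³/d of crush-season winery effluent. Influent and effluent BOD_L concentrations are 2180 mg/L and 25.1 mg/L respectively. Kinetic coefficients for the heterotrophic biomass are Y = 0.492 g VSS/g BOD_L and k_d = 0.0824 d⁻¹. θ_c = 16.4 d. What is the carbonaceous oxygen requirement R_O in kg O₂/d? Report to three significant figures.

R_O ≈ 2240 kg O₂/d

Correct the yield for decay: Y_obs = Y/(1 + k_d θ_c) = 0.492 / (1 + 0.0824 × 16.4) = 0.492 / 2.351 = 0.2092.
Substrate removed = Q·(S₀ − S) = 1480 m³/d × (2180 − 25.1) g/m³ = 3.19×10^6 g/d = 3189 kg/d.
Biomass synthesised: P_X = Y_obs × 3189 = 667.3 kg VSS/d.
Carbonaceous O₂ demand = substrate oxidised − cell-mass equivalent = 3189 − 1.42 × 667.3 = 2242 kg O₂/d.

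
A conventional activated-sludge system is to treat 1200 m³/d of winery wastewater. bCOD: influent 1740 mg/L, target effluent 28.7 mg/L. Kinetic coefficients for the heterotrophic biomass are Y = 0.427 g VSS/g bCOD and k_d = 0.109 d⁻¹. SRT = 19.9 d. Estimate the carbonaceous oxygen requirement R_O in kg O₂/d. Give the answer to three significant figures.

Y_obs = Y / (1 + k_d θ_c) = 0.427 / (1 + 0.109 × 19.9) = 0.427 / 3.169 = 0.1347.
ΔS = 1740 − 28.7 = 1711 mg/L, so the substrate removal rate is 1200 × 1711/1000 = 2054 kg bCOD/d.
Biomass synthesised: P_X = Y_obs × 2054 = 276.7 kg VSS/d.
R_O = Q·ΔS − 1.42 P_X = 2054 − 392.9 = 1661 kg O₂/d.

R_O ≈ 1660 kg O₂/d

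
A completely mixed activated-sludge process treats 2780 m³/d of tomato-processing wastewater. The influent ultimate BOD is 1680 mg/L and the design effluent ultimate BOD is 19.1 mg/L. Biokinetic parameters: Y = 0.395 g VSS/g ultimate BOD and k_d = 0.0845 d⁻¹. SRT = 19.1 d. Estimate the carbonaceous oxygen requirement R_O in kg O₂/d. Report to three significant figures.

Y_obs = Y / (1 + k_d θ_c) = 0.395 / (1 + 0.0845 × 19.1) = 0.395 / 2.614 = 0.1511.
Substrate removed = Q·(S₀ − S) = 2780 m³/d × (1680 − 19.1) g/m³ = 4.62×10^6 g/d = 4617 kg/d.
P_X = Y_obs·Q·(S₀ − S) = 0.1511 × 4617 = 697.7 kg VSS/d.
R_O = Q·(S₀ − S) − 1.42·P_X = 4617 − 1.42 × 697.7 = 3627 kg O₂/d.

R_O ≈ 3630 kg O₂/d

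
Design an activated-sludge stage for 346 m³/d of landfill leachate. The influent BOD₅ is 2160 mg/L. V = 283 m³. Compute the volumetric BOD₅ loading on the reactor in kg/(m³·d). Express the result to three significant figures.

L_v ≈ 2.64 kg BOD₅/(m³·d)

Applied BOD₅ load per unit volume = Q·S₀/V = (346 × 2160/1000)/283.0 = 2.641 kg BOD₅·m⁻³·d⁻¹.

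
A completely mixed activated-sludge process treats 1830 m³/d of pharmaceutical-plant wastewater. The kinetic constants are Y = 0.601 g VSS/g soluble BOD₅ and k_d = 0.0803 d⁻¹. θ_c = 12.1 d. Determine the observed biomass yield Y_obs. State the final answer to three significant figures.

Y_obs ≈ 0.305 g VSS/g soluble BOD₅

Observed yield with endogenous decay: Y_obs = Y / (1 + k_d·θ_c) = 0.601 / (1 + 0.0803 × 12.1) = 0.601 / 1.972 = 0.3048 g VSS/g soluble BOD₅.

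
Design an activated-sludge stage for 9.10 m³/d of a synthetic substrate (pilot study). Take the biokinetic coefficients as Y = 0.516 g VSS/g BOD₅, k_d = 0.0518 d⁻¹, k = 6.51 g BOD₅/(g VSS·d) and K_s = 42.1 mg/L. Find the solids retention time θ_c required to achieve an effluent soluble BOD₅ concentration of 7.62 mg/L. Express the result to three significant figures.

θ_c ≈ 2.16 d

From 1/θ_c = Y·k·S/(K_s + S) − k_d: Y·k·S/(K_s+S) = 0.516 × 6.51 × 7.62 / (42.1 + 7.62) = 0.5148 d⁻¹.
1/θ_c = 0.5148 − 0.0518 = 0.4630 d⁻¹, so θ_c = 2.160 d.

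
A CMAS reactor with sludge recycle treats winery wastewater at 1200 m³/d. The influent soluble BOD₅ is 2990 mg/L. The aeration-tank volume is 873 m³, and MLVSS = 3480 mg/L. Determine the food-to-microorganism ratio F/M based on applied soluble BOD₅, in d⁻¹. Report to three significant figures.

F/M ≈ 1.18 d⁻¹

F/M = Q·S₀ / (V·X) = 1200 × 2990 / (873.0 × 3480) = 1.181 g soluble BOD₅·(g VSS·d)⁻¹.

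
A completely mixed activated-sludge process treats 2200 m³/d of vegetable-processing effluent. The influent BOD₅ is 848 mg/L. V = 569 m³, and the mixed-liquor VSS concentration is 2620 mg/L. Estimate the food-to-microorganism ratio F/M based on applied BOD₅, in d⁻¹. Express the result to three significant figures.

F/M = Q·S₀ / (V·X) = 2200 × 848 / (569.0 × 2620) = 1.251 g BOD₅·(g VSS·d)⁻¹.

F/M ≈ 1.25 d⁻¹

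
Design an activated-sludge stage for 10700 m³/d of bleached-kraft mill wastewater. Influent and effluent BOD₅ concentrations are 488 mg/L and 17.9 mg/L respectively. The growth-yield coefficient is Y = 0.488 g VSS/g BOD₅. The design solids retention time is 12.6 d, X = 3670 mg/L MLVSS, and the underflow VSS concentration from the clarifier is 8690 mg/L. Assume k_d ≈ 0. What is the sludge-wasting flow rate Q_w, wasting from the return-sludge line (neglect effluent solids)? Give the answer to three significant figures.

Biomass mass balance (decay neglected): V·X = Y·Q·(S₀ − S)·θ_c, so V = 0.488 × 10700 × (488 − 17.9) × 12.6 / 3670 = 8427 m³.
θ_c = V·X/(Q_w·X_r) when wasting from the recycle, so Q_w = V·X/(θ_c·X_r) = 8427 × 3670 / (12.6 × 8690) = 282.5 m³/d.

Q_w ≈ 282 m³/d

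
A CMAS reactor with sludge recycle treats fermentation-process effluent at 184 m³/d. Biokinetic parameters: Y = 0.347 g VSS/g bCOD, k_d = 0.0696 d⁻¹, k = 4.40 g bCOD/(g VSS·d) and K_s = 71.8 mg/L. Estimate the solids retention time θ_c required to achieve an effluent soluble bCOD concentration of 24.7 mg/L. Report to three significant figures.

From 1/θ_c = Y·k·S/(K_s + S) − k_d: Y·k·S/(K_s+S) = 0.347 × 4.40 × 24.7 / (71.8 + 24.7) = 0.3908 d⁻¹.
1/θ_c = 0.3908 − 0.0696 = 0.3212 d⁻¹, so θ_c = 3.113 d.

θ_c ≈ 3.11 d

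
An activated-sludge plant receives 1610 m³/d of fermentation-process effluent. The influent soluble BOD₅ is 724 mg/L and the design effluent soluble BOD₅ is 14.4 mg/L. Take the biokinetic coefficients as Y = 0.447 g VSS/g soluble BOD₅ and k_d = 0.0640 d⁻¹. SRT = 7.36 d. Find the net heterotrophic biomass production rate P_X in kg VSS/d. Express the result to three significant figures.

Y_obs = Y / (1 + k_d θ_c) = 0.447 / (1 + 0.0640 × 7.36) = 0.447 / 1.471 = 0.3039.
Mass of soluble BOD₅ removed per day: Q(S₀ − S) = 1610 × 709.6 g/m³ = 1142 kg/d.
P_X = Y_obs · Q(S₀ − S) = 0.3039 × 1142 = 347.2 kg VSS/d.

P_X ≈ 347 kg VSS/d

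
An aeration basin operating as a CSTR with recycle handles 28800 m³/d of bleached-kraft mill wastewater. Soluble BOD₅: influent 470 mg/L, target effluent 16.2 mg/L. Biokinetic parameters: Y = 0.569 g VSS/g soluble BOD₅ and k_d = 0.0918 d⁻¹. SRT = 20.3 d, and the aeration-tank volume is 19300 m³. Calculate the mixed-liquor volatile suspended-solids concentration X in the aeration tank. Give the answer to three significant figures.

X ≈ 2730 mg/L

X = Y·Q·ΔS·θ_c / [V·(1 + k_d θ_c)] = 0.569 × 28800 × (470 − 16.2) × 20.3 / [19300 × (1 + 0.0918 × 20.3)] = 2732 mg/L.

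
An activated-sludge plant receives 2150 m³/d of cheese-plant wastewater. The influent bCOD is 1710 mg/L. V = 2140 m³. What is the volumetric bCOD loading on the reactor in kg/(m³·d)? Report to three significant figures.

L_v = Q S₀ / V = 2150 × 1710 × 10⁻³ / 2140 = 1.718 kg/(m³·d).

L_v ≈ 1.72 kg bCOD/(m³·d)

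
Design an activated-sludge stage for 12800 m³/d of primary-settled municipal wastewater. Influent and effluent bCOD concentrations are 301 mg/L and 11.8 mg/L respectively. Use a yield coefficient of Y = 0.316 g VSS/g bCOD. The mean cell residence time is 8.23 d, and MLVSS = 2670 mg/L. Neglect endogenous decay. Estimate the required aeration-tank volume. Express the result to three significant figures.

Biomass mass balance (decay neglected): V·X = Y·Q·(S₀ − S)·θ_c, so V = 0.316 × 12800 × (301 − 11.8) × 8.23 / 2670 = 3606 m³.

V ≈ 3610 m³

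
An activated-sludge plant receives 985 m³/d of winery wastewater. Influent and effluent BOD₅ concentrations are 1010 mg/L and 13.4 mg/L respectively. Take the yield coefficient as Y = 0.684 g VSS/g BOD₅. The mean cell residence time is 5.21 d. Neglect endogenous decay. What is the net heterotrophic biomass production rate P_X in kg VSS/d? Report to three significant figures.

P_X ≈ 671 kg VSS/d

With endogenous decay neglected, the observed yield equals the true yield: Y_obs = Y = 0.684 g VSS/g BOD₅.
Q·(S₀ − S) = 985 × (1010 − 13.4) × 10⁻³ = 981.7 kg/d removed.
Biomass produced: P_X = Y_obs·Q·ΔS = 0.6840 × 981.7 ≈ 671.4 kg VSS/d.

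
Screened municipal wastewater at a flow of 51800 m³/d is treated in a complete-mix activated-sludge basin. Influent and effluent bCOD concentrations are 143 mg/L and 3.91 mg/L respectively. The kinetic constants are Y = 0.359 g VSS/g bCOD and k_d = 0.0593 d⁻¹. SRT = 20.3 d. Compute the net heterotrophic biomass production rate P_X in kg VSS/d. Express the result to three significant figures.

The observed yield is Y_obs = Y/(1 + k_d·θ_c) = 0.359 / (1 + 0.0593 × 20.3) = 0.359 / 2.204 = 0.1629 g VSS per g bCOD removed.
Substrate removed = Q·(S₀ − S) = 51800 m³/d × (143 − 3.91) g/m³ = 7.2×10^6 g/d = 7205 kg/d.
Net biomass production P_X = Y_obs × Q·(S₀ − S) = 0.1629 × 7205 = 1174 kg VSS/d.

P_X ≈ 1170 kg VSS/d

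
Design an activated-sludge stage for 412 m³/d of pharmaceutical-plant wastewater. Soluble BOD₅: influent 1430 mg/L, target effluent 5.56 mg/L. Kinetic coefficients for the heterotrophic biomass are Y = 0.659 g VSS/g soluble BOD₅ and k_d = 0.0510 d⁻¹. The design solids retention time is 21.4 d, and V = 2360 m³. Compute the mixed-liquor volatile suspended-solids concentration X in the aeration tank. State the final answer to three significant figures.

Solving the biomass balance for X: X = Y Q (S₀−S) θ_c / [V (1+k_d θ_c)] = 0.659 × 412 × (1430 − 5.56) × 21.4 / [2360 × (1 + 0.0510 × 21.4)] = 1677 mg/L.

X ≈ 1680 mg/L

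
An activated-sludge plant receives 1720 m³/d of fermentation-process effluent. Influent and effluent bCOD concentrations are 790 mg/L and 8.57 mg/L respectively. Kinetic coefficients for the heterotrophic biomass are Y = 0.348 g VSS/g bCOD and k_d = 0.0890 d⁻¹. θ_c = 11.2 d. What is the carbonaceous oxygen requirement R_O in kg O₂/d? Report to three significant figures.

The observed yield is Y_obs = Y/(1 + k_d·θ_c) = 0.348 / (1 + 0.0890 × 11.2) = 0.348 / 1.997 = 0.1743 g VSS per g bCOD removed.
ΔS = 790 − 8.57 = 781.4 mg/L, so the substrate removal rate is 1720 × 781.4/1000 = 1344 kg bCOD/d.
P_X = Y_obs·Q·(S₀ − S) = 0.1743 × 1344 = 234.2 kg VSS/d.
R_O = Q·ΔS − 1.42 P_X = 1344 − 332.6 = 1011 kg O₂/d.

R_O ≈ 1010 kg O₂/d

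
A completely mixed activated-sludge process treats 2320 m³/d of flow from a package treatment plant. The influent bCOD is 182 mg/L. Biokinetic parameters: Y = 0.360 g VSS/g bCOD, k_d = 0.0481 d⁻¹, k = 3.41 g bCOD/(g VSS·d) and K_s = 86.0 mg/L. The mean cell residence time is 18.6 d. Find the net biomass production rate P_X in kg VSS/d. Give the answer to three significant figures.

P_X ≈ 76.8 kg VSS/d

For a completely mixed reactor with recycle the Lawrence–McCarty relation gives S = K_s·(1 + k_d·θ_c) / [θ_c·(Y·k − k_d) − 1] = 86.0 × (1 + 0.0481 × 18.6) / [18.6 × (0.360 × 3.41 − 0.0481) − 1] = 162.9 / 20.94 = 7.782 mg/L.
Y_obs = Y / (1 + k_d θ_c) = 0.360 / (1 + 0.0481 × 18.6) = 0.360 / 1.895 = 0.1900.
Mass of bCOD removed per day: Q(S₀ − S) = 2320 × 174.2 g/m³ = 404.2 kg/d.
So the net sludge growth is P_X = 0.1900 × 404.2 = 76.80 kg VSS/d.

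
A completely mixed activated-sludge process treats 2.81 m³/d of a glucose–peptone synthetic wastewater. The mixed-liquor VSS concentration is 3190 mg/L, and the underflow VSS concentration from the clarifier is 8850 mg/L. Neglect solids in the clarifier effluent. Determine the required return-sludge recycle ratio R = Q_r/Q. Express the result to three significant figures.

Mass balance around the secondary clarifier (neglecting effluent solids): R = X / (X_r − X) = 3190 / (8850 − 3190) = 0.5636.

R ≈ 0.564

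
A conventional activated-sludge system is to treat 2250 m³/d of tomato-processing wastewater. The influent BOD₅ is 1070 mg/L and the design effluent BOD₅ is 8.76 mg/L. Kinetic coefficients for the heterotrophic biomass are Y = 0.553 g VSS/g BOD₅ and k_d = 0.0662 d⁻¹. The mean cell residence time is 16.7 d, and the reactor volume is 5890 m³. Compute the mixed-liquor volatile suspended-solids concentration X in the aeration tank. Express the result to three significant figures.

Solving the biomass balance for X: X = Y Q (S₀−S) θ_c / [V (1+k_d θ_c)] = 0.553 × 2250 × (1070 − 8.76) × 16.7 / [5890 × (1 + 0.0662 × 16.7)] = 1778 mg/L.

X ≈ 1780 mg/L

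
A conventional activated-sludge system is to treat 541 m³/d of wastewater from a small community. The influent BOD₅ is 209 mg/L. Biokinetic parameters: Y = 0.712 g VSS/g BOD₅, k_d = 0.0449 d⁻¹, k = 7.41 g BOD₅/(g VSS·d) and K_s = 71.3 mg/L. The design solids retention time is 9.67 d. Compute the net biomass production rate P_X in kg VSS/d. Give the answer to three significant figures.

P_X ≈ 55.6 kg VSS/d

For a completely mixed reactor with recycle the Lawrence–McCarty relation gives S = K_s·(1 + k_d·θ_c) / [θ_c·(Y·k − k_d) − 1] = 71.3 × (1 + 0.0449 × 9.67) / [9.67 × (0.712 × 7.41 − 0.0449) − 1] = 102.3 / 49.58 = 2.062 mg/L.
Y_obs = Y / (1 + k_d θ_c) = 0.712 / (1 + 0.0449 × 9.67) = 0.712 / 1.434 = 0.4964.
ΔS = 209 − 2.06 = 206.9 mg/L, so the substrate removal rate is 541 × 206.9/1000 = 112.0 kg BOD₅/d.
Biomass produced: P_X = Y_obs·Q·ΔS = 0.4964 × 112.0 ≈ 55.58 kg VSS/d.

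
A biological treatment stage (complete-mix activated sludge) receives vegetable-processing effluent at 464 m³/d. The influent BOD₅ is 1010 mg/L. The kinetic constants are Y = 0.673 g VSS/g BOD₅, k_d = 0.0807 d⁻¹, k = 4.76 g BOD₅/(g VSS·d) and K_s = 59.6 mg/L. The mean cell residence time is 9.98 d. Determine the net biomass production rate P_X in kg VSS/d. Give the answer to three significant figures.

For a completely mixed reactor with recycle the Lawrence–McCarty relation gives S = K_s·(1 + k_d·θ_c) / [θ_c·(Y·k − k_d) − 1] = 59.6 × (1 + 0.0807 × 9.98) / [9.98 × (0.673 × 4.76 − 0.0807) − 1] = 107.6 / 30.17 = 3.567 mg/L.
Y_obs = Y / (1 + k_d θ_c) = 0.673 / (1 + 0.0807 × 9.98) = 0.673 / 1.805 = 0.3728.
ΔS = 1010 − 3.57 = 1006 mg/L, so the substrate removal rate is 464 × 1006/1000 = 467.0 kg BOD₅/d.
Biomass produced: P_X = Y_obs·Q·ΔS = 0.3728 × 467.0 ≈ 174.1 kg VSS/d.

P_X ≈ 174 kg VSS/d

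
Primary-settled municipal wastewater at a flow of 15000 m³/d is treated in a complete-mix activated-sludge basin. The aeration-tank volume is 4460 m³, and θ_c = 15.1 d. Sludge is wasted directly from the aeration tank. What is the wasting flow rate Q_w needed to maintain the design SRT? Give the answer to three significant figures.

Q_w ≈ 295 m³/d

For wasting at MLVSS concentration, Q_w = V/θ_c = 4460/15.1 = 295.4 m³/d.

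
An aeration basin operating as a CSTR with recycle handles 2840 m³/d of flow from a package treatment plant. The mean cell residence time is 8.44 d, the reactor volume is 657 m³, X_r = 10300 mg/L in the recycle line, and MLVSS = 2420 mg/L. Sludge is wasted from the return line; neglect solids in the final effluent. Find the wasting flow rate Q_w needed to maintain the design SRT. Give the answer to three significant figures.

Wasting from the return line (neglecting effluent solids): Q_w = V·X / (θ_c·X_r) = 657.0 × 2420 / (8.44 × 10300) = 18.29 m³/d.

Q_w ≈ 18.3 m³/d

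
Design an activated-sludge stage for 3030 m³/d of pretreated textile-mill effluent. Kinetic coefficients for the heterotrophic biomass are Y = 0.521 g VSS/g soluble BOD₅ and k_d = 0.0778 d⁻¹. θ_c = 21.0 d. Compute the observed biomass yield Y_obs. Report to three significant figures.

Observed yield with endogenous decay: Y_obs = Y / (1 + k_d·θ_c) = 0.521 / (1 + 0.0778 × 21.0) = 0.521 / 2.634 = 0.1978 g VSS/g soluble BOD₅.

Y_obs ≈ 0.198 g VSS/g soluble BOD₅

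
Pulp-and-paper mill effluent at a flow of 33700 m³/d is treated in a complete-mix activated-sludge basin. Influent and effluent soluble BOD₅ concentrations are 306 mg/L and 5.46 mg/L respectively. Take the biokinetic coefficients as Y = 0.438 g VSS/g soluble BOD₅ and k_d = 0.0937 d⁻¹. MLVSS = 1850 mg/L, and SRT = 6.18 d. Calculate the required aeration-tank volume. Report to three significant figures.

V ≈ 9380 m³

Rearranging the biomass balance for a CMAS with decay, V = Y·Q·ΔS·θ_c / [X·(1+k_d θ_c)] = 0.438 × 33700 × (306 − 5.46) × 6.18 / [1850 × (1 + 0.0937 × 6.18)] = 2.74×10^7 / 2921 = 9385 m³.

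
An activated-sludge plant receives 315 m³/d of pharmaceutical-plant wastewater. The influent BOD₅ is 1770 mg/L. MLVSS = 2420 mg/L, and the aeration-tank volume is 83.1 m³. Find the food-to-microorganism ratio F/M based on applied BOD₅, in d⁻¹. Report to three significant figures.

Food-to-microorganism ratio F/M = Q S₀ / (V X) = 315 × 1770 / (83.10 × 2420) = 2.772 d⁻¹.

F/M ≈ 2.77 d⁻¹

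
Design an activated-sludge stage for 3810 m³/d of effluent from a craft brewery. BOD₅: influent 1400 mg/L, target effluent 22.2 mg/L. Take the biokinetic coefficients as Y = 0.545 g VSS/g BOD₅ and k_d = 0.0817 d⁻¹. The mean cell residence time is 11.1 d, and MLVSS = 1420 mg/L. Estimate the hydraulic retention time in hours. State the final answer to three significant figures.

Steady-state biomass mass balance: V·X·(1 + k_d·θ_c) = Y·Q·(S₀ − S)·θ_c, so V = 0.545 × 3810 × (1400 − 22.2) × 11.1 / [1420 × (1 + 0.0817 × 11.1)] = 3.18×10^7 / 2708 = 11728 m³.
Hydraulic retention time τ = V/Q = 11728 / 3810 = 3.078 d = 73.88 h.

τ ≈ 73.9 h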